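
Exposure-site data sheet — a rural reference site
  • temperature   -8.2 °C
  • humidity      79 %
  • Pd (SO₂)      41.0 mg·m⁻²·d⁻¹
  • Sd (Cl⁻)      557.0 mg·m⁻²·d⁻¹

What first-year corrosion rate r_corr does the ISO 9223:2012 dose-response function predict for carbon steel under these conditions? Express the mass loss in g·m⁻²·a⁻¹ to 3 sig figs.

r_corr = 424 g·m⁻²·a⁻¹

carbon steel: T≤10 °C ⇒ hinge +0.150·(-8.2−10) = -2.7300
  SO₂ term: 1.77·41.0^0.52·exp(0.02·79-2.7300) = 3.865
  Cl⁻ term: 0.102·557.0^0.62·exp(0.033·79+0.04·-8.2) = 50.21
  sum: 3.865 + 50.21 → r_corr = 54.07 μm/a
Convert to mass loss: 54.07 μm/a × 7.85 g/cm³ = 424.5 g·m⁻²·a⁻¹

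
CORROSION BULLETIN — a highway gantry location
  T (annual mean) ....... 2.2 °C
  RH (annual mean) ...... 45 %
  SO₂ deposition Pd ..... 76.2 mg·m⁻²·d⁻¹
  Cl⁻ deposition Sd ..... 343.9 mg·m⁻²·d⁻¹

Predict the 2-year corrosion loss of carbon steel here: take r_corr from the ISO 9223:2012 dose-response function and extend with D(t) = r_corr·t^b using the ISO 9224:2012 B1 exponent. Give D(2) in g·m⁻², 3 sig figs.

carbon steel: temperature factor f = +0.150·(-7.8) = -1.1700
  sulphur-dioxide contribution → 12.86 μm/a
  chloride contribution → 18.38 μm/a
  total first-year rate 31.24 μm/a
ISO 9224: D(t) = r_corr · t^b with b = 0.523 (carbon steel, B1)
  D(2) = 31.24 × 2^0.523 = 31.24 × 1.437 = 44.89 μm
  Mass loss = 44.89 μm × 7.85 g/cm³ = 352.4 g·m⁻²

D(2) = 352 g·m⁻²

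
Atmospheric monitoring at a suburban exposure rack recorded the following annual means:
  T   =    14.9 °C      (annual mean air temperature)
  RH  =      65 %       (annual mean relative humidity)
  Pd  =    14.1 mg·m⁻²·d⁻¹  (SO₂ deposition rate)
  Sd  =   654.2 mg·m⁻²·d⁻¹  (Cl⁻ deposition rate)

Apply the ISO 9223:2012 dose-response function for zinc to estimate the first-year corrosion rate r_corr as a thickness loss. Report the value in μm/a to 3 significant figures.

zinc: f(T) = -0.071·(T−10) [T>10 °C] = -0.3479
  SO₂ term: 0.0129·14.1^0.44·exp(0.046·65-0.3479) = 0.5804
  Sd branch = 0.0175·Sd^0.57·e^(0.008·RH+0.085·T) = 4.206 μm/a
  r_corr = 0.5804 + 4.206 = 4.786 μm/a

r_corr = 4.79 μm/a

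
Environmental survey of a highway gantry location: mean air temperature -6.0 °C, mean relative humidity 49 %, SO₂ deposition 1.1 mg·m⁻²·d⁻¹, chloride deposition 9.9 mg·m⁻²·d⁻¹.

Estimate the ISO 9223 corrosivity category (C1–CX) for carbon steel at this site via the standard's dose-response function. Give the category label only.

carbon steel: T≤10 °C ⇒ hinge +0.150·(-6.0−10) = -2.4000
  sulphur-dioxide contribution → 0.4496 μm/a
  chloride contribution → 1.675 μm/a
  ⇒ r_corr(carbon steel) = 2.124 μm/a
ISO 9223 Table 2 (carbon steel): 1.3 < 2.12 ≤ 25 μm/a ⇒ C2

C2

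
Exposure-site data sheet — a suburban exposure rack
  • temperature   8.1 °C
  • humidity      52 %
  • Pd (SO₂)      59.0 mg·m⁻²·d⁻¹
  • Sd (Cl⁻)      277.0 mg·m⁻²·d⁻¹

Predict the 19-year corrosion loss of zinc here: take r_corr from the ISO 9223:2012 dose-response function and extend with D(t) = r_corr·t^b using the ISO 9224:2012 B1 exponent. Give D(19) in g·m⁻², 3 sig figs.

D(19) = 164 g·m⁻²

zinc: temperature factor f = +0.038·(-1.9) = -0.0722
  sulphur-dioxide contribution → 0.7893 μm/a
  chloride contribution → 1.303 μm/a
  ⇒ r_corr(zinc) = 2.092 μm/a
Long-term exponent b (ISO 9224 Table 2, B1) = 0.813
  D(19) = 2.092 × 19^0.813 = 2.092 × 10.96 = 22.92 μm
  Mass loss = 22.92 μm × 7.14 g/cm³ = 163.7 g·m⁻²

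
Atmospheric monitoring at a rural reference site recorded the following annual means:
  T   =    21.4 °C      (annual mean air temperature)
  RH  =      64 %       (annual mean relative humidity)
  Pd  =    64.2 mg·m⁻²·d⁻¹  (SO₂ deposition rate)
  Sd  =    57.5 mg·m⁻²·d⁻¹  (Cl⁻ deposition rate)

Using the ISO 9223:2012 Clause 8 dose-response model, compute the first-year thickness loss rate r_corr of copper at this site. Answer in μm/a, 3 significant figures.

r_corr = 1.15 μm/a

copper: f(T) = -0.080·(T−10) [T>10 °C] = -0.9120
  SO₂ term: 0.0053·64.2^0.26·exp(0.059·64-0.9120) = 0.2742
  Sd branch = 0.01025·Sd^0.27·e^(0.036·RH+0.049·T) = 0.8747 μm/a
  sum: 0.2742 + 0.8747 → r_corr = 1.149 μm/a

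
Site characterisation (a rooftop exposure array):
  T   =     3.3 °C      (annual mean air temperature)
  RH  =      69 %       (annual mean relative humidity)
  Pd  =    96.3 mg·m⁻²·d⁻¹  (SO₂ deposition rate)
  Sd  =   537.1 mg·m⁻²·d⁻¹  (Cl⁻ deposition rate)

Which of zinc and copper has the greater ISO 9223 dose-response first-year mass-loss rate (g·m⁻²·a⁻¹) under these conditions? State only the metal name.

zinc

zinc: T≤10 °C ⇒ hinge +0.038·(3.3−10) = -0.2546
  sulphur-dioxide contribution → 1.783 μm/a
  chloride contribution → 1.448 μm/a
  total first-year rate 3.231 μm/a
  mass loss = 3.231 μm/a × 7.14 g/cm³ = 23.07 g·m⁻²·a⁻¹
copper: temperature factor f = +0.126·(-6.7) = -0.8442
  sulphur-dioxide contribution → 0.4379 μm/a
  chloride contribution → 0.7886 μm/a
  ⇒ r_corr(copper) = 1.227 μm/a
  mass loss = 1.227 μm/a × 8.96 g/cm³ = 10.99 g·m⁻²·a⁻¹
Ordering by g·m⁻²·a⁻¹: zinc (23.1) > copper (11)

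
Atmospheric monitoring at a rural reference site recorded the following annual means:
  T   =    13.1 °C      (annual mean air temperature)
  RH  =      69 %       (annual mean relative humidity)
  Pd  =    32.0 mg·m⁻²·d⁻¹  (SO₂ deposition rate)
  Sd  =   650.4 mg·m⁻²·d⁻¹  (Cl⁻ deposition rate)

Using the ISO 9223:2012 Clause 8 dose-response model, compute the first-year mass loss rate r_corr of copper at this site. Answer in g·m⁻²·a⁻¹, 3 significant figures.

copper: T>10 °C ⇒ hinge -0.080·(13.1−10) = -0.2480
  SO₂ term: 0.0053·32.0^0.26·exp(0.059·69-0.2480) = 0.5969
  Cl⁻ term: 0.01025·650.4^0.27·exp(0.036·69+0.049·13.1) = 1.342
  r_corr = 0.5969 + 1.342 = 1.939 μm/a
Convert to mass loss: 1.939 μm/a × 8.96 g/cm³ = 17.38 g·m⁻²·a⁻¹

r_corr = 17.4 g·m⁻²·a⁻¹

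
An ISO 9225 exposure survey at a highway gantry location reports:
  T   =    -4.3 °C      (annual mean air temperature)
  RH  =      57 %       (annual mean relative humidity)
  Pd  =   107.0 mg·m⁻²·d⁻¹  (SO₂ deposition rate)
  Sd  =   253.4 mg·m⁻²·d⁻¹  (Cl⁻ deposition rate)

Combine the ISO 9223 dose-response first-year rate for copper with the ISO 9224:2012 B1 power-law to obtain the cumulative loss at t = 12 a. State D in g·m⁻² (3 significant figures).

D(12) = 17.5 g·m⁻²

copper: temperature factor f = +0.126·(-14.3) = -1.8018
  sulphur-dioxide contribution → 0.0851 μm/a
  chloride contribution → 0.288 μm/a
  ⇒ r_corr(copper) = 0.3731 μm/a
Power-law: D(12) = r_corr · 12^0.667
  D(12) = 0.3731 × 12^0.667 = 0.3731 × 5.246 = 1.957 μm
  Mass loss = 1.957 μm × 8.96 g/cm³ = 17.54 g·m⁻²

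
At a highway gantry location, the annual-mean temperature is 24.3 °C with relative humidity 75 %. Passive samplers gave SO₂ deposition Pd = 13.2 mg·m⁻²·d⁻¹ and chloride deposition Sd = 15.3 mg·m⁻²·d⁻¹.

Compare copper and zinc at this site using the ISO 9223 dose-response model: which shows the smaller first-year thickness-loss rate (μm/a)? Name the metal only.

copper

copper: f(T) = -0.080·(T−10) [T>10 °C] = -1.1440
  Pd branch = 0.0053·Pd^0.26·e^(0.059·RH+f) = 0.2758 μm/a
  Sd branch = 0.01025·Sd^0.27·e^(0.036·RH+0.049·T) = 1.048 μm/a
  sum: 0.2758 + 1.048 → r_corr = 1.324 μm/a
zinc: f(T) = -0.071·(T−10) [T>10 °C] = -1.0153
  SO₂ term: 0.0129·13.2^0.44·exp(0.046·75-1.0153) = 0.4582
  Cl⁻ term: 0.0175·15.3^0.57·exp(0.008·75+0.085·24.3) = 1.191
  sum: 0.4582 + 1.191 → r_corr = 1.649 μm/a
Ordering by μm/a: zinc (1.65) > copper (1.32)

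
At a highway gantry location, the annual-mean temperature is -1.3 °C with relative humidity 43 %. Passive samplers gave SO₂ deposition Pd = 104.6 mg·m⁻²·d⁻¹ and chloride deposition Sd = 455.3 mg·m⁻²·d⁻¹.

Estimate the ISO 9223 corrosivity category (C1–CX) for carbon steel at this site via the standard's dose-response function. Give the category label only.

C3

carbon steel: f(T) = +0.150·(T−10) [T≤10 °C] = -1.6950
  SO₂ term: 1.77·104.6^0.52·exp(0.02·43-1.6950) = 8.62
  Sd branch = 0.102·Sd^0.62·e^(0.033·RH+0.04·T) = 17.8 μm/a
  sum: 8.62 + 17.8 → r_corr = 26.42 μm/a
Category bounds: 25…50 μm/a bracket r_corr ⇒ C3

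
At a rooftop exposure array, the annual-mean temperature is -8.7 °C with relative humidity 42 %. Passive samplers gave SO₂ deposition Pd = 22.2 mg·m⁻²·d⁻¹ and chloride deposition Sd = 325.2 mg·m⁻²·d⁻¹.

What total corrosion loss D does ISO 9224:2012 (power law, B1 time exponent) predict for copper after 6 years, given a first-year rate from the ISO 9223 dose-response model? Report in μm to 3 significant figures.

copper: f(T) = +0.126·(T−10) [T≤10 °C] = -2.3562
  sulphur-dioxide contribution → 0.0134 μm/a
  chloride contribution → 0.1447 μm/a
  total first-year rate 0.1581 μm/a
Power-law: D(6) = r_corr · 6^0.667
  D(6) = 0.1581 × 6^0.667 = 0.1581 × 3.304 = 0.5224 μm

D(6) = 0.522 μm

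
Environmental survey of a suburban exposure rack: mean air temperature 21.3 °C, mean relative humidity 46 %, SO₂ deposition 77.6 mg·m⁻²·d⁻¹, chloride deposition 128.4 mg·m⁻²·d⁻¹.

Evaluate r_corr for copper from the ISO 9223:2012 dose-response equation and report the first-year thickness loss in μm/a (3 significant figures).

copper: f(T) = -0.080·(T−10) [T>10 °C] = -0.9040
  SO₂ term: 0.0053·77.6^0.26·exp(0.059·46-0.9040) = 0.1004
  Cl⁻ term: 0.01025·128.4^0.27·exp(0.036·46+0.049·21.3) = 0.5656
  sum: 0.1004 + 0.5656 → r_corr = 0.666 μm/a

r_corr = 0.666 μm/a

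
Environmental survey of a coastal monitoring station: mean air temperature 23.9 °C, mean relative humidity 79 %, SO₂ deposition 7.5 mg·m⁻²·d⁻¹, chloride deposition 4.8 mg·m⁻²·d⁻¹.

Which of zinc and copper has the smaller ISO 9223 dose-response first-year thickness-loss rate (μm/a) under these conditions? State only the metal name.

zinc

zinc: temperature factor f = -0.071·(13.9) = -0.9869
  SO₂ term: 0.0129·7.5^0.44·exp(0.046·79-0.9869) = 0.4418
  Sd branch = 0.0175·Sd^0.57·e^(0.008·RH+0.085·T) = 0.6139 μm/a
  r_corr = 0.4418 + 0.6139 = 1.056 μm/a
copper: temperature factor f = -0.080·(13.9) = -1.1120
  Pd branch = 0.0053·Pd^0.26·e^(0.059·RH+f) = 0.3112 μm/a
  Cl⁻ term: 0.01025·4.8^0.27·exp(0.036·79+0.049·23.9) = 0.8678
  r_corr = 0.3112 + 0.8678 = 1.179 μm/a
Ordering by μm/a: copper (1.18) > zinc (1.06)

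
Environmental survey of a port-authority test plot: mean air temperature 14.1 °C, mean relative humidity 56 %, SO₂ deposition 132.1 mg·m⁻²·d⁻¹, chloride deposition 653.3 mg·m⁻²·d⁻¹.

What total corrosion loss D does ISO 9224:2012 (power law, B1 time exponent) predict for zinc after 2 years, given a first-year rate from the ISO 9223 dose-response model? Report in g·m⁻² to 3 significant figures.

zinc: temperature factor f = -0.071·(4.1) = -0.2911
  SO₂ term: 0.0129·132.1^0.44·exp(0.046·56-0.2911) = 1.087
  Cl⁻ term: 0.0175·653.3^0.57·exp(0.008·56+0.085·14.1) = 3.654
  r_corr = 1.087 + 3.654 = 4.74 μm/a
Long-term exponent b (ISO 9224 Table 2, B1) = 0.813
  D(2) = 4.74 × 2^0.813 = 4.74 × 1.757 = 8.328 μm
  Mass loss = 8.328 μm × 7.14 g/cm³ = 59.46 g·m⁻²

D(2) = 59.5 g·m⁻²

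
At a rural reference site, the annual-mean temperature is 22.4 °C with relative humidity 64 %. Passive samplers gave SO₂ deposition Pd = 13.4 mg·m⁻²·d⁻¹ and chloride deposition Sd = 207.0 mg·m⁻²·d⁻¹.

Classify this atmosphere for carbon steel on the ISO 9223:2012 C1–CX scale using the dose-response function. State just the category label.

carbon steel: f(T) = -0.054·(T−10) [T>10 °C] = -0.6696
  SO₂ term: 1.77·13.4^0.52·exp(0.02·64-0.6696) = 12.56
  Cl⁻ term: 0.102·207.0^0.62·exp(0.033·64+0.04·22.4) = 56.35
  r_corr = 12.56 + 56.35 = 68.91 μm/a
ISO 9223 Table 2 (carbon steel): 50 < 68.9 ≤ 80 μm/a ⇒ C4

C4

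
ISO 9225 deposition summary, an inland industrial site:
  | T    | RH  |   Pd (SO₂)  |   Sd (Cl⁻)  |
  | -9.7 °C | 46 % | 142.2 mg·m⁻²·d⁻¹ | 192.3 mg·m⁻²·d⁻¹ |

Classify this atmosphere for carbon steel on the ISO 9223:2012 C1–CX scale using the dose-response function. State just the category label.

C2

carbon steel: T≤10 °C ⇒ hinge +0.150·(-9.7−10) = -2.9550
  SO₂ term: 1.77·142.2^0.52·exp(0.02·46-2.9550) = 3.046
  Cl⁻ term: 0.102·192.3^0.62·exp(0.033·46+0.04·-9.7) = 8.23
  r_corr = 3.046 + 8.23 = 11.28 μm/a
Category bounds: 1.3…25 μm/a bracket r_corr ⇒ C2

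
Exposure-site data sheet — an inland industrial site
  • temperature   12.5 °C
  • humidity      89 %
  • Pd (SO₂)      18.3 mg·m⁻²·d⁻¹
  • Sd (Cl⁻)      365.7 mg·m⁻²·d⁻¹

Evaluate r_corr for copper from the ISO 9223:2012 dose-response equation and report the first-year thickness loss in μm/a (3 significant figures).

copper: f(T) = -0.080·(T−10) [T>10 °C] = -0.2000
  Pd branch = 0.0053·Pd^0.26·e^(0.059·RH+f) = 1.763 μm/a
  Sd branch = 0.01025·Sd^0.27·e^(0.036·RH+0.049·T) = 2.292 μm/a
  sum: 1.763 + 2.292 → r_corr = 4.055 μm/a

r_corr = 4.05 μm/a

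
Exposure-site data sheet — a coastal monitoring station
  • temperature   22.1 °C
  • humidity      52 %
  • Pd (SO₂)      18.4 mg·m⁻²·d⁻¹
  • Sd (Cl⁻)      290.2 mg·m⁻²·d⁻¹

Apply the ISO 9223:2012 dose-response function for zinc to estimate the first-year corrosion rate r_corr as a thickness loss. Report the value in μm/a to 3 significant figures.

zinc: T>10 °C ⇒ hinge -0.071·(22.1−10) = -0.8591
  SO₂ term: 0.0129·18.4^0.44·exp(0.046·52-0.8591) = 0.2152
  Cl⁻ term: 0.0175·290.2^0.57·exp(0.008·52+0.085·22.1) = 4.398
  sum: 0.2152 + 4.398 → r_corr = 4.613 μm/a

r_corr = 4.61 μm/a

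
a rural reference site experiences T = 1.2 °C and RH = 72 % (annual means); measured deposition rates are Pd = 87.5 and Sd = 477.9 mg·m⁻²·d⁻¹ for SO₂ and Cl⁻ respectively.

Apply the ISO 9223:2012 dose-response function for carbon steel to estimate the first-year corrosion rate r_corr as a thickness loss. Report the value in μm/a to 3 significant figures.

r_corr = 73.2 μm/a

carbon steel: temperature factor f = +0.150·(-8.8) = -1.3200
  sulphur-dioxide contribution → 20.41 μm/a
  chloride contribution → 52.79 μm/a
  ⇒ r_corr(carbon steel) = 73.2 μm/a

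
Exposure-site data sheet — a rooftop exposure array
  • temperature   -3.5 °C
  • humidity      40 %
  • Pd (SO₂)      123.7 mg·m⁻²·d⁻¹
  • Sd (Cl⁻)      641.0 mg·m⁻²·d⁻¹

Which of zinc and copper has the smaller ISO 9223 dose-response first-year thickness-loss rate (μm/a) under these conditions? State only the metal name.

zinc: T≤10 °C ⇒ hinge +0.038·(-3.5−10) = -0.5130
  SO₂ term: 0.0129·123.7^0.44·exp(0.046·40-0.5130) = 0.4051
  Sd branch = 0.0175·Sd^0.57·e^(0.008·RH+0.085·T) = 0.7124 μm/a
  sum: 0.4051 + 0.7124 → r_corr = 1.117 μm/a
copper: f(T) = +0.126·(T−10) [T≤10 °C] = -1.7010
  Pd branch = 0.0053·Pd^0.26·e^(0.059·RH+f) = 0.03585 μm/a
  Cl⁻ term: 0.01025·641.0^0.27·exp(0.036·40+0.049·-3.5) = 0.2087
  r_corr = 0.03585 + 0.2087 = 0.2445 μm/a
Ordering by μm/a: zinc (1.12) > copper (0.245)

copper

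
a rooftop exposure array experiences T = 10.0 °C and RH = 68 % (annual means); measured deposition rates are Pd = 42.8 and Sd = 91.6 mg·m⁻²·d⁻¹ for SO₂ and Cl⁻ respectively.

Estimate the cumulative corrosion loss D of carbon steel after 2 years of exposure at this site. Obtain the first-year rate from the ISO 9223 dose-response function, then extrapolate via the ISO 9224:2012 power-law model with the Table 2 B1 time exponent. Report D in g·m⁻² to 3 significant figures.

D(2) = 815 g·m⁻²

carbon steel: T≤10 °C ⇒ hinge +0.150·(10.0−10) = +0.0000
  Pd branch = 1.77·Pd^0.52·e^(0.02·RH+f) = 48.64 μm/a
  Sd branch = 0.102·Sd^0.62·e^(0.033·RH+0.04·T) = 23.62 μm/a
  sum: 48.64 + 23.62 → r_corr = 72.26 μm/a
Long-term exponent b (ISO 9224 Table 2, B1) = 0.523
  D(2) = 72.26 × 2^0.523 = 72.26 × 1.437 = 103.8 μm
  Mass loss = 103.8 μm × 7.85 g/cm³ = 815 g·m⁻²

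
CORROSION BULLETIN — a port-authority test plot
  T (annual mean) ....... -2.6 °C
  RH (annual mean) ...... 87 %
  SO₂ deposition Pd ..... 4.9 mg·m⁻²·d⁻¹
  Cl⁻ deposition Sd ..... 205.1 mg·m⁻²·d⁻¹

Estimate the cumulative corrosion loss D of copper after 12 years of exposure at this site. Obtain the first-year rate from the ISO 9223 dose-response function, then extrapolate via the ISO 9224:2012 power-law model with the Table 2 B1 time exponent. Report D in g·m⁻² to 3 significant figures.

copper: T≤10 °C ⇒ hinge +0.126·(-2.6−10) = -1.5876
  SO₂ term: 0.0053·4.9^0.26·exp(0.059·87-1.5876) = 0.2776
  Cl⁻ term: 0.01025·205.1^0.27·exp(0.036·87+0.049·-2.6) = 0.8706
  sum: 0.2776 + 0.8706 → r_corr = 1.148 μm/a
ISO 9224: D(t) = r_corr · t^b with b = 0.667 (copper, B1)
  D(12) = 1.148 × 12^0.667 = 1.148 × 5.246 = 6.024 μm
  Mass loss = 6.024 μm × 8.96 g/cm³ = 53.97 g·m⁻²

D(12) = 54.0 g·m⁻²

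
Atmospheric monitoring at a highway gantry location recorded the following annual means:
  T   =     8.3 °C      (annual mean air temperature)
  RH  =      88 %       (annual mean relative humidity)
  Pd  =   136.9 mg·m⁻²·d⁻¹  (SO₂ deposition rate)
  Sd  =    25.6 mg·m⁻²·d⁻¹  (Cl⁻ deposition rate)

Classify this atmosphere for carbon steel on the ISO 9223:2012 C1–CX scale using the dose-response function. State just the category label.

carbon steel: f(T) = +0.150·(T−10) [T≤10 °C] = -0.2550
  SO₂ term: 1.77·136.9^0.52·exp(0.02·88-0.2550) = 102.9
  Sd branch = 0.102·Sd^0.62·e^(0.033·RH+0.04·T) = 19.37 μm/a
  r_corr = 102.9 + 19.37 = 122.3 μm/a
ISO 9223 Table 2 (carbon steel): 80 < 122 ≤ 200 μm/a ⇒ C5

C5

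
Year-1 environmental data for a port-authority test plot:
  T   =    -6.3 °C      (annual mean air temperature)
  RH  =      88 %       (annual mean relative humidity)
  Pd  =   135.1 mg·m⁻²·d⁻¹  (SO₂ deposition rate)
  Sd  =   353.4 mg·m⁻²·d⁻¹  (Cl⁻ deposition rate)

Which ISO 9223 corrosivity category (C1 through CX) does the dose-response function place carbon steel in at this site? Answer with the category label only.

carbon steel: f(T) = +0.150·(T−10) [T≤10 °C] = -2.4450
  Pd branch = 1.77·Pd^0.52·e^(0.02·RH+f) = 11.44 μm/a
  Cl⁻ term: 0.102·353.4^0.62·exp(0.033·88+0.04·-6.3) = 54.99
  sum: 11.44 + 54.99 → r_corr = 66.43 μm/a
ISO 9223 Table 2 (carbon steel): 50 < 66.4 ≤ 80 μm/a ⇒ C4

C4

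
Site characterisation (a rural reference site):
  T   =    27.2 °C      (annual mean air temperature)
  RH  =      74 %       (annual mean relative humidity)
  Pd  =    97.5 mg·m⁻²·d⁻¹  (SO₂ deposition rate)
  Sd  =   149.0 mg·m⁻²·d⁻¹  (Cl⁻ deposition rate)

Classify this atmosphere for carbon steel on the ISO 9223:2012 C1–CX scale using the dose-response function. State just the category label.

C5

carbon steel: temperature factor f = -0.054·(17.2) = -0.9288
  SO₂ term: 1.77·97.5^0.52·exp(0.02·74-0.9288) = 33.24
  Sd branch = 0.102·Sd^0.62·e^(0.033·RH+0.04·T) = 77.45 μm/a
  sum: 33.24 + 77.45 → r_corr = 110.7 μm/a
111 μm/a falls in (80, 200] for carbon steel → category C5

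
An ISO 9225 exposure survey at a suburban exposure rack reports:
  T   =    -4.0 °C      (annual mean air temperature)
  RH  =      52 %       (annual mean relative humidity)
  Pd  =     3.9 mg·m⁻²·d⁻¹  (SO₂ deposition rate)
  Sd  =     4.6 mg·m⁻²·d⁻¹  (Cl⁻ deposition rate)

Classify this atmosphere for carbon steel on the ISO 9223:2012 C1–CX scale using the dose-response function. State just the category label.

carbon steel: f(T) = +0.150·(T−10) [T≤10 °C] = -2.1000
  sulphur-dioxide contribution → 1.244 μm/a
  chloride contribution → 1.245 μm/a
  total first-year rate 2.49 μm/a
Category bounds: 1.3…25 μm/a bracket r_corr ⇒ C2

C2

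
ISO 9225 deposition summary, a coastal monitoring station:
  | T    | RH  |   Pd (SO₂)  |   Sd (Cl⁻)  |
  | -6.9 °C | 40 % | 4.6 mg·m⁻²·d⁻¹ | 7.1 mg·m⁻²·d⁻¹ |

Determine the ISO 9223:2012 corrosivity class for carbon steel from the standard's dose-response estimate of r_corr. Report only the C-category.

carbon steel: temperature factor f = +0.150·(-16.9) = -2.5350
  Pd branch = 1.77·Pd^0.52·e^(0.02·RH+f) = 0.6904 μm/a
  Sd branch = 0.102·Sd^0.62·e^(0.033·RH+0.04·T) = 0.9768 μm/a
  sum: 0.6904 + 0.9768 → r_corr = 1.667 μm/a
Category bounds: 1.3…25 μm/a bracket r_corr ⇒ C2

C2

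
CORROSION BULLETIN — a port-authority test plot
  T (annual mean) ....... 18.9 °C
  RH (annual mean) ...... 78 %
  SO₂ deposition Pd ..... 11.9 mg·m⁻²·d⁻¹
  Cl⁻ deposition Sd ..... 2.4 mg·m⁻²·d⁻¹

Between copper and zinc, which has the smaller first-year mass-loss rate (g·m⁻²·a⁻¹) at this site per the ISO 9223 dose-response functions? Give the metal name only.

zinc

copper: f(T) = -0.080·(T−10) [T>10 °C] = -0.7120
  SO₂ term: 0.0053·11.9^0.26·exp(0.059·78-0.7120) = 0.4935
  Cl⁻ term: 0.01025·2.4^0.27·exp(0.036·78+0.049·18.9) = 0.5434
  r_corr = 0.4935 + 0.5434 = 1.037 μm/a
  mass loss = 1.037 μm/a × 8.96 g/cm³ = 9.291 g·m⁻²·a⁻¹
zinc: f(T) = -0.071·(T−10) [T>10 °C] = -0.6319
  SO₂ term: 0.0129·11.9^0.44·exp(0.046·78-0.6319) = 0.7373
  Sd branch = 0.0175·Sd^0.57·e^(0.008·RH+0.085·T) = 0.2682 μm/a
  r_corr = 0.7373 + 0.2682 = 1.006 μm/a
  mass loss = 1.006 μm/a × 7.14 g/cm³ = 7.179 g·m⁻²·a⁻¹
Ordering by g·m⁻²·a⁻¹: copper (9.29) > zinc (7.18)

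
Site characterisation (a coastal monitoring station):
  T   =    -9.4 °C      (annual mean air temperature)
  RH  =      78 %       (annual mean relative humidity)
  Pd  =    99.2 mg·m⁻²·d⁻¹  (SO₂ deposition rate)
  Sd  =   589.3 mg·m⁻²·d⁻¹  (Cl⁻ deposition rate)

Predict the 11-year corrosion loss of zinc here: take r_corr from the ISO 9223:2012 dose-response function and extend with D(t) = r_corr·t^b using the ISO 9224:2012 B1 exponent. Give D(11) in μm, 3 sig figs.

D(11) = 15.8 μm

zinc: T≤10 °C ⇒ hinge +0.038·(-9.4−10) = -0.7372
  SO₂ term: 0.0129·99.2^0.44·exp(0.046·78-0.7372) = 1.687
  Cl⁻ term: 0.0175·589.3^0.57·exp(0.008·78+0.085·-9.4) = 0.5574
  r_corr = 1.687 + 0.5574 = 2.244 μm/a
Power-law: D(11) = r_corr · 11^0.813
  D(11) = 2.244 × 11^0.813 = 2.244 × 7.025 = 15.77 μm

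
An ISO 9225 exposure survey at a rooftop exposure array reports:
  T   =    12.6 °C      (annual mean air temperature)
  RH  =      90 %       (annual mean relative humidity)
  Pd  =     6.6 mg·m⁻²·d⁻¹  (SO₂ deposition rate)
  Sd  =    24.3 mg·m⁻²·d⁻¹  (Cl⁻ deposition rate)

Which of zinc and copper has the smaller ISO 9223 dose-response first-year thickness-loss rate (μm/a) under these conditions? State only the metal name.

zinc: T>10 °C ⇒ hinge -0.071·(12.6−10) = -0.1846
  SO₂ term: 0.0129·6.6^0.44·exp(0.046·90-0.1846) = 1.545
  Cl⁻ term: 0.0175·24.3^0.57·exp(0.008·90+0.085·12.6) = 0.6466
  r_corr = 1.545 + 0.6466 = 2.192 μm/a
copper: T>10 °C ⇒ hinge -0.080·(12.6−10) = -0.2080
  SO₂ term: 0.0053·6.6^0.26·exp(0.059·90-0.2080) = 1.423
  Sd branch = 0.01025·Sd^0.27·e^(0.036·RH+0.049·T) = 1.148 μm/a
  r_corr = 1.423 + 1.148 = 2.571 μm/a
Ordering by μm/a: copper (2.57) > zinc (2.19)

zinc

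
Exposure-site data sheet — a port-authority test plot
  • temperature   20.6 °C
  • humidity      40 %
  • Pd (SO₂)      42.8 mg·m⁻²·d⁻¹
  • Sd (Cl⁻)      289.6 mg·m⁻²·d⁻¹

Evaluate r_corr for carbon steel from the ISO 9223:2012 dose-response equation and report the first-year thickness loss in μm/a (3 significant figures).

carbon steel: T>10 °C ⇒ hinge -0.054·(20.6−10) = -0.5724
  sulphur-dioxide contribution → 15.67 μm/a
  chloride contribution → 29.24 μm/a
  ⇒ r_corr(carbon steel) = 44.92 μm/a

r_corr = 44.9 μm/a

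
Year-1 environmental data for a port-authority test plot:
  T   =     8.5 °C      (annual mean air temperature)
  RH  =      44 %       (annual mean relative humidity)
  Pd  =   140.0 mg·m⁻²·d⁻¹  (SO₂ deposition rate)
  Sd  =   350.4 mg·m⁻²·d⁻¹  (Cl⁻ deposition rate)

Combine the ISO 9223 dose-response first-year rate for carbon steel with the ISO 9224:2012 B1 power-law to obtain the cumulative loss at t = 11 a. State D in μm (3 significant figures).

carbon steel: f(T) = +0.150·(T−10) [T≤10 °C] = -0.2250
  SO₂ term: 1.77·140.0^0.52·exp(0.02·44-0.2250) = 44.51
  Cl⁻ term: 0.102·350.4^0.62·exp(0.033·44+0.04·8.5) = 23.15
  sum: 44.51 + 23.15 → r_corr = 67.65 μm/a
ISO 9224: D(t) = r_corr · t^b with b = 0.523 (carbon steel, B1)
  D(11) = 67.65 × 11^0.523 = 67.65 × 3.505 = 237.1 μm

D(11) = 237 μm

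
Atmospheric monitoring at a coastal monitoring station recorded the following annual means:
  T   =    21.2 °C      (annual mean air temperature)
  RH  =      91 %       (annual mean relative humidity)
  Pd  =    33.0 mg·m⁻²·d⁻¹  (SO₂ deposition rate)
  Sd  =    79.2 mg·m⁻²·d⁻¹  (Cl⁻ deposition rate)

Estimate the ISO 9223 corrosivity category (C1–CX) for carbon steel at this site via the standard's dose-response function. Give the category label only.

C5

carbon steel: temperature factor f = -0.054·(11.2) = -0.6048
  SO₂ term: 1.77·33.0^0.52·exp(0.02·91-0.6048) = 36.76
  Sd branch = 0.102·Sd^0.62·e^(0.033·RH+0.04·T) = 72.16 μm/a
  r_corr = 36.76 + 72.16 = 108.9 μm/a
ISO 9223 Table 2 (carbon steel): 80 < 109 ≤ 200 μm/a ⇒ C5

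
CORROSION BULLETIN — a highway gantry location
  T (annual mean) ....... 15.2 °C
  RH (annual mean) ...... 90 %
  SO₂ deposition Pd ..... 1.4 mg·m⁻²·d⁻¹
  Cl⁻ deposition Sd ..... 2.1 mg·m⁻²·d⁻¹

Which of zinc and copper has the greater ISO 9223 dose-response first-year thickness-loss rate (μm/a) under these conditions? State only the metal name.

copper

zinc: temperature factor f = -0.071·(5.2) = -0.3692
  sulphur-dioxide contribution → 0.6494 μm/a
  chloride contribution → 0.1998 μm/a
  total first-year rate 0.8492 μm/a
copper: temperature factor f = -0.080·(5.2) = -0.4160
  sulphur-dioxide contribution → 0.7722 μm/a
  chloride contribution → 0.6734 μm/a
  total first-year rate 1.446 μm/a
Ordering by μm/a: copper (1.45) > zinc (0.849)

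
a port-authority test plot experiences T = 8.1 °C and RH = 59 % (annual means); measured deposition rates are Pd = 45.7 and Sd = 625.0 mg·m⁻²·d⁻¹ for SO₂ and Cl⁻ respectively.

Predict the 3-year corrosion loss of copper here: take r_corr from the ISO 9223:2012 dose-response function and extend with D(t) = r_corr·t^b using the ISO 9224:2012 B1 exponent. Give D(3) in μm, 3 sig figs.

D(3) = 2.27 μm

copper: temperature factor f = +0.126·(-1.9) = -0.2394
  SO₂ term: 0.0053·45.7^0.26·exp(0.059·59-0.2394) = 0.3662
  Sd branch = 0.01025·Sd^0.27·e^(0.036·RH+0.049·T) = 0.7251 μm/a
  r_corr = 0.3662 + 0.7251 = 1.091 μm/a
Long-term exponent b (ISO 9224 Table 2, B1) = 0.667
  D(3) = 1.091 × 3^0.667 = 1.091 × 2.081 = 2.271 μm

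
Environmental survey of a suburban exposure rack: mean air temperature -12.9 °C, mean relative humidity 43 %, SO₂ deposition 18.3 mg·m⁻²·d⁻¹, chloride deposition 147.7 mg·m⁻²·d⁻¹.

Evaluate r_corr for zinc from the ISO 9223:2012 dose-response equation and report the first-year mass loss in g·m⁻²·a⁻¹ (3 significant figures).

r_corr = 2.02 g·m⁻²·a⁻¹

zinc: temperature factor f = +0.038·(-22.9) = -0.8702
  sulphur-dioxide contribution → 0.1403 μm/a
  chloride contribution → 0.1422 μm/a
  total first-year rate 0.2825 μm/a
Convert to mass loss: 0.2825 μm/a × 7.14 g/cm³ = 2.017 g·m⁻²·a⁻¹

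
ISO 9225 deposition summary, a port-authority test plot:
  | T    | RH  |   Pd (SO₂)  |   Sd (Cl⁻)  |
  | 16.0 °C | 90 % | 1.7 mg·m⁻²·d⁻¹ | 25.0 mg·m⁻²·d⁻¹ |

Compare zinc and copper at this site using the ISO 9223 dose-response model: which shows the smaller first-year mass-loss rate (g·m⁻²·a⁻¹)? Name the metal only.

zinc: f(T) = -0.071·(T−10) [T>10 °C] = -0.4260
  sulphur-dioxide contribution → 0.6683 μm/a
  chloride contribution → 0.8774 μm/a
  total first-year rate 1.546 μm/a
  mass loss = 1.546 μm/a × 7.14 g/cm³ = 11.04 g·m⁻²·a⁻¹
copper: T>10 °C ⇒ hinge -0.080·(16.0−10) = -0.4800
  sulphur-dioxide contribution → 0.7618 μm/a
  chloride contribution → 1.367 μm/a
  total first-year rate 2.129 μm/a
  mass loss = 2.129 μm/a × 8.96 g/cm³ = 19.07 g·m⁻²·a⁻¹
Ordering by g·m⁻²·a⁻¹: copper (19.1) > zinc (11)

zinc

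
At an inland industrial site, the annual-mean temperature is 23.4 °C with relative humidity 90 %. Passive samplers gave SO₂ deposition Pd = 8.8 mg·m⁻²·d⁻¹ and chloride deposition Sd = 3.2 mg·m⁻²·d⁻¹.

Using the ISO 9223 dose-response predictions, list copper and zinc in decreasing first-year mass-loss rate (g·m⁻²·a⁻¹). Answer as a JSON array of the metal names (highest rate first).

copper: temperature factor f = -0.080·(13.4) = -1.0720
  sulphur-dioxide contribution → 0.6462 μm/a
  chloride contribution → 1.128 μm/a
  ⇒ r_corr(copper) = 1.774 μm/a
  mass loss = 1.774 μm/a × 8.96 g/cm³ = 15.89 g·m⁻²·a⁻¹
zinc: temperature factor f = -0.071·(13.4) = -0.9514
  sulphur-dioxide contribution → 0.8146 μm/a
  chloride contribution → 0.5099 μm/a
  ⇒ r_corr(zinc) = 1.325 μm/a
  mass loss = 1.325 μm/a × 7.14 g/cm³ = 9.457 g·m⁻²·a⁻¹
Ordering by g·m⁻²·a⁻¹: copper (15.9) > zinc (9.46)

["copper", "zinc"]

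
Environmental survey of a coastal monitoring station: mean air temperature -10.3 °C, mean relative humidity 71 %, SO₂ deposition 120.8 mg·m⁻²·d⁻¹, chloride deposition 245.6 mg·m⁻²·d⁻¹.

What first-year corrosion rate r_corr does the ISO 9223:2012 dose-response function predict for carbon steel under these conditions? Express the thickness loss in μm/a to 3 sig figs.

r_corr = 25.6 μm/a

carbon steel: T≤10 °C ⇒ hinge +0.150·(-10.3−10) = -3.0450
  Pd branch = 1.77·Pd^0.52·e^(0.02·RH+f) = 4.216 μm/a
  Sd branch = 0.102·Sd^0.62·e^(0.033·RH+0.04·T) = 21.34 μm/a
  sum: 4.216 + 21.34 → r_corr = 25.55 μm/a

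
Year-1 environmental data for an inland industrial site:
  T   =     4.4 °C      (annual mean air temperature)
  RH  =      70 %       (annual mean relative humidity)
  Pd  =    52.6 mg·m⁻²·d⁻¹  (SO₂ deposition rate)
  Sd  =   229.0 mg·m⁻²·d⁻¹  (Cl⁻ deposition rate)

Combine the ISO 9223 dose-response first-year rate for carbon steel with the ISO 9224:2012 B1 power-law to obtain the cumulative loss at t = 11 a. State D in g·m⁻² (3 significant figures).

carbon steel: f(T) = +0.150·(T−10) [T≤10 °C] = -0.8400
  Pd branch = 1.77·Pd^0.52·e^(0.02·RH+f) = 24.33 μm/a
  Cl⁻ term: 0.102·229.0^0.62·exp(0.033·70+0.04·4.4) = 35.59
  sum: 24.33 + 35.59 → r_corr = 59.92 μm/a
Power-law: D(11) = r_corr · 11^0.523
  D(11) = 59.92 × 11^0.523 = 59.92 × 3.505 = 210 μm
  Mass loss = 210 μm × 7.85 g/cm³ = 1648 g·m⁻²

D(11) = 1.65e+03 g·m⁻²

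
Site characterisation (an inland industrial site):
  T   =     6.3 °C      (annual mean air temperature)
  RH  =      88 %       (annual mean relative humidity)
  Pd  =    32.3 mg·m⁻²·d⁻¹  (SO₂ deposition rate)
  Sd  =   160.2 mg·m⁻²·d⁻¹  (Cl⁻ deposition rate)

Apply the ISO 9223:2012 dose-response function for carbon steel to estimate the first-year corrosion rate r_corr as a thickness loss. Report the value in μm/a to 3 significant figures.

r_corr = 91.7 μm/a

carbon steel: T≤10 °C ⇒ hinge +0.150·(6.3−10) = -0.5550
  SO₂ term: 1.77·32.3^0.52·exp(0.02·88-0.5550) = 35.98
  Cl⁻ term: 0.102·160.2^0.62·exp(0.033·88+0.04·6.3) = 55.73
  sum: 35.98 + 55.73 → r_corr = 91.72 μm/a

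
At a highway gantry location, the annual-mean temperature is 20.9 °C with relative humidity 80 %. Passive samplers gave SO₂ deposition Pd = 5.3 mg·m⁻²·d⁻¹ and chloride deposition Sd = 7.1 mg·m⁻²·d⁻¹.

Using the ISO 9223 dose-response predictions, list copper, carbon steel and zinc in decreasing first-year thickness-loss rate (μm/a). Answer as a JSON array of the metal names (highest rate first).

["carbon steel", "copper", "zinc"]

copper: temperature factor f = -0.080·(10.9) = -0.8720
  sulphur-dioxide contribution → 0.3835 μm/a
  chloride contribution → 0.8632 μm/a
  total first-year rate 1.247 μm/a
carbon steel: temperature factor f = -0.054·(10.9) = -0.5886
  sulphur-dioxide contribution → 11.58 μm/a
  chloride contribution → 11.12 μm/a
  ⇒ r_corr(carbon steel) = 22.7 μm/a
zinc: T>10 °C ⇒ hinge -0.071·(20.9−10) = -0.7739
  sulphur-dioxide contribution → 0.4913 μm/a
  chloride contribution → 0.5994 μm/a
  ⇒ r_corr(zinc) = 1.091 μm/a
Ordering by μm/a: carbon steel (22.7) > copper (1.25) > zinc (1.09)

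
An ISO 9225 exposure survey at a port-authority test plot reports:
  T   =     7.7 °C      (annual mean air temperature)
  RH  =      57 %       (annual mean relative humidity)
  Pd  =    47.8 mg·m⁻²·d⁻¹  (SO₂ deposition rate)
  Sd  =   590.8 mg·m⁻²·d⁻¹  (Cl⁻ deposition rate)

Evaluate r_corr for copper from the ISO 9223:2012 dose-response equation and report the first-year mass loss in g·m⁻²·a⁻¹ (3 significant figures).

copper: temperature factor f = +0.126·(-2.3) = -0.2898
  sulphur-dioxide contribution → 0.313 μm/a
  chloride contribution → 0.6517 μm/a
  total first-year rate 0.9647 μm/a
Convert to mass loss: 0.9647 μm/a × 8.96 g/cm³ = 8.644 g·m⁻²·a⁻¹

r_corr = 8.64 g·m⁻²·a⁻¹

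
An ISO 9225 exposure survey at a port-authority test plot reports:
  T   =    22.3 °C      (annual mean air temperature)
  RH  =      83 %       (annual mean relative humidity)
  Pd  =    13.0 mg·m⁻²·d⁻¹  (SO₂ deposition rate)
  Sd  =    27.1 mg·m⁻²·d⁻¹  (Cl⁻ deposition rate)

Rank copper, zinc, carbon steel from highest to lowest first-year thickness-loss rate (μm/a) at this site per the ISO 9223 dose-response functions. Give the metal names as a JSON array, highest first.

copper: f(T) = -0.080·(T−10) [T>10 °C] = -0.9840
  sulphur-dioxide contribution → 0.5168 μm/a
  chloride contribution → 1.479 μm/a
  total first-year rate 1.995 μm/a
zinc: T>10 °C ⇒ hinge -0.071·(22.3−10) = -0.8733
  sulphur-dioxide contribution → 0.7579 μm/a
  chloride contribution → 1.484 μm/a
  ⇒ r_corr(zinc) = 2.242 μm/a
carbon steel: T>10 °C ⇒ hinge -0.054·(22.3−10) = -0.6642
  sulphur-dioxide contribution → 18.18 μm/a
  chloride contribution → 29.78 μm/a
  ⇒ r_corr(carbon steel) = 47.97 μm/a
Ordering by μm/a: carbon steel (48) > zinc (2.24) > copper (2)

["carbon steel", "zinc", "copper"]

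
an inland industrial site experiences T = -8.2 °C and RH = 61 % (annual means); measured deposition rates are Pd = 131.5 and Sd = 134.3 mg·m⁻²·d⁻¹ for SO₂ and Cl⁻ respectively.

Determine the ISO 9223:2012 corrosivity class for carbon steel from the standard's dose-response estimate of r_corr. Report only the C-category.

carbon steel: T≤10 °C ⇒ hinge +0.150·(-8.2−10) = -2.7300
  Pd branch = 1.77·Pd^0.52·e^(0.02·RH+f) = 4.943 μm/a
  Sd branch = 0.102·Sd^0.62·e^(0.033·RH+0.04·T) = 11.48 μm/a
  r_corr = 4.943 + 11.48 = 16.42 μm/a
16.4 μm/a falls in (1.3, 25] for carbon steel → category C2

C2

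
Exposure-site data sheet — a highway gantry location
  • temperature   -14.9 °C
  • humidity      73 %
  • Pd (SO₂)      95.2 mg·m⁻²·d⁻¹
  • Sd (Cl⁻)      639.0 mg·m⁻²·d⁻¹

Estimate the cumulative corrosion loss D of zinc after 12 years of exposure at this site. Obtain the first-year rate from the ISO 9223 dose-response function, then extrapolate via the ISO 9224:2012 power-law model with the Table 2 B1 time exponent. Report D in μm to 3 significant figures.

zinc: f(T) = +0.038·(T−10) [T≤10 °C] = -0.9462
  Pd branch = 0.0129·Pd^0.44·e^(0.046·RH+f) = 1.068 μm/a
  Cl⁻ term: 0.0175·639.0^0.57·exp(0.008·73+0.085·-14.9) = 0.3514
  r_corr = 1.068 + 0.3514 = 1.419 μm/a
Long-term exponent b (ISO 9224 Table 2, B1) = 0.813
  D(12) = 1.419 × 12^0.813 = 1.419 × 7.54 = 10.7 μm

D(12) = 10.7 μm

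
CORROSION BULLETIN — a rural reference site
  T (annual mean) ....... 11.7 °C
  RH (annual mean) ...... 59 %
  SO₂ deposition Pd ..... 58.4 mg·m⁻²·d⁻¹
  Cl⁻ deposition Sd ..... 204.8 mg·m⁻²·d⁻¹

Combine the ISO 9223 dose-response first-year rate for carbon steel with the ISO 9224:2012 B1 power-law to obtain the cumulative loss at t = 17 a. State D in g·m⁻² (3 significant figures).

carbon steel: T>10 °C ⇒ hinge -0.054·(11.7−10) = -0.0918
  SO₂ term: 1.77·58.4^0.52·exp(0.02·59-0.0918) = 43.56
  Cl⁻ term: 0.102·204.8^0.62·exp(0.033·59+0.04·11.7) = 30.93
  sum: 43.56 + 30.93 → r_corr = 74.5 μm/a
ISO 9224: D(t) = r_corr · t^b with b = 0.523 (carbon steel, B1)
  D(17) = 74.5 × 17^0.523 = 74.5 × 4.401 = 327.8 μm
  Mass loss = 327.8 μm × 7.85 g/cm³ = 2574 g·m⁻²

D(17) = 2.57e+03 g·m⁻²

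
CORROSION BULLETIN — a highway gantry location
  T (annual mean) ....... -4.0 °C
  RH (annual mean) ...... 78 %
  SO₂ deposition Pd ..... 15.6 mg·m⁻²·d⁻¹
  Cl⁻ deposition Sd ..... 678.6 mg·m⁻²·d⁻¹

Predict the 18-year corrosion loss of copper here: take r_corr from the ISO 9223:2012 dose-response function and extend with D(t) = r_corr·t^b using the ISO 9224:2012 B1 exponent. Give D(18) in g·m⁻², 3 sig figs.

copper: T≤10 °C ⇒ hinge +0.126·(-4.0−10) = -1.7640
  SO₂ term: 0.0053·15.6^0.26·exp(0.059·78-1.7640) = 0.1849
  Sd branch = 0.01025·Sd^0.27·e^(0.036·RH+0.049·T) = 0.8122 μm/a
  r_corr = 0.1849 + 0.8122 = 0.9971 μm/a
Power-law: D(18) = r_corr · 18^0.667
  D(18) = 0.9971 × 18^0.667 = 0.9971 × 6.875 = 6.855 μm
  Mass loss = 6.855 μm × 8.96 g/cm³ = 61.42 g·m⁻²

D(18) = 61.4 g·m⁻²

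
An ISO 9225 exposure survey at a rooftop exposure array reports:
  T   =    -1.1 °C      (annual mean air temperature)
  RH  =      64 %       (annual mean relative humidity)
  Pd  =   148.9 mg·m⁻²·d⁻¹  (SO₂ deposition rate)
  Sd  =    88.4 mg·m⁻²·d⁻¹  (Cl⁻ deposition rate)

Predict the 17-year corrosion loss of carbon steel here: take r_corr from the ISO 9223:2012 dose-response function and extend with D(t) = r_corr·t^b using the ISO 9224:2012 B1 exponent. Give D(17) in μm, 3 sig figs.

carbon steel: temperature factor f = +0.150·(-11.1) = -1.6650
  Pd branch = 1.77·Pd^0.52·e^(0.02·RH+f) = 16.24 μm/a
  Sd branch = 0.102·Sd^0.62·e^(0.033·RH+0.04·T) = 12.99 μm/a
  sum: 16.24 + 12.99 → r_corr = 29.23 μm/a
Power-law: D(17) = r_corr · 17^0.523
  D(17) = 29.23 × 17^0.523 = 29.23 × 4.401 = 128.6 μm

D(17) = 129 μm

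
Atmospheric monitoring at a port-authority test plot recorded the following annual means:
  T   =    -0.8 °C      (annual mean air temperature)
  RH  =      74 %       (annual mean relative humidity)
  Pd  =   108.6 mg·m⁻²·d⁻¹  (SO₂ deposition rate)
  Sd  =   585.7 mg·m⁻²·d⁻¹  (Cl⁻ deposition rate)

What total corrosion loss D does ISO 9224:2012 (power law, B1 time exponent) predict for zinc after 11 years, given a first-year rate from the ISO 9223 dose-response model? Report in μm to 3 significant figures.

D(11) = 22.1 μm

zinc: temperature factor f = +0.038·(-10.8) = -0.4104
  sulphur-dioxide contribution → 2.025 μm/a
  chloride contribution → 1.117 μm/a
  total first-year rate 3.142 μm/a
Power-law: D(11) = r_corr · 11^0.813
  D(11) = 3.142 × 11^0.813 = 3.142 × 7.025 = 22.08 μm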